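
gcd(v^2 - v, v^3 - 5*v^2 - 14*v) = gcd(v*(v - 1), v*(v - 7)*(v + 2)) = v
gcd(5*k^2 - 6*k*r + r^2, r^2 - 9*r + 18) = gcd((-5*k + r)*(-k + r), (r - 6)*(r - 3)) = 1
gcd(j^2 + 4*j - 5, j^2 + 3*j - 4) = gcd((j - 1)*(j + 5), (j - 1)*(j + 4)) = j - 1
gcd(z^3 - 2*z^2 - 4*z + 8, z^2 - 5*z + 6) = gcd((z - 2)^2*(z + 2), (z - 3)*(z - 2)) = z - 2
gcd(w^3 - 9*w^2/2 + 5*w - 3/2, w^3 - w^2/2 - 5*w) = 1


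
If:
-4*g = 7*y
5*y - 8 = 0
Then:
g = -14/5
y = 8/5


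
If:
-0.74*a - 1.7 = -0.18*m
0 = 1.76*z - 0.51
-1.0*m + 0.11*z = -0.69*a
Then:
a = -2.75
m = -1.87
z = 0.29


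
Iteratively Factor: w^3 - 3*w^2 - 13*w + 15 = (w + 3)*(w^2 - 6*w + 5) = (w - 1)*(w + 3)*(w - 5)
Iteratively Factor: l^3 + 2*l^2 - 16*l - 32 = (l + 4)*(l^2 - 2*l - 8) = (l + 2)*(l + 4)*(l - 4)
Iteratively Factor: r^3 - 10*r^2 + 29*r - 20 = (r - 5)*(r^2 - 5*r + 4) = (r - 5)*(r - 1)*(r - 4)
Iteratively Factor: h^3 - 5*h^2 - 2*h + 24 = (h + 2)*(h^2 - 7*h + 12) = (h - 4)*(h + 2)*(h - 3)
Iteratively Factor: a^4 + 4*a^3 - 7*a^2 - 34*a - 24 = (a + 1)*(a^3 + 3*a^2 - 10*a - 24) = (a - 3)*(a + 1)*(a^2 + 6*a + 8) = (a - 3)*(a + 1)*(a + 2)*(a + 4)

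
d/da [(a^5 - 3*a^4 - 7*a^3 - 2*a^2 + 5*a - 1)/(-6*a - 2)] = (-12*a^5 + 22*a^4 + 54*a^3 + 27*a^2 + 4*a - 8)/(2*(9*a^2 + 6*a + 1))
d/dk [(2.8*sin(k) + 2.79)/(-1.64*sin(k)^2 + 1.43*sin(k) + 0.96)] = (4.592*sin(k)^2 + 9.1512*sin(k) - 1.3017)*cos(k)/(2.6896*sin(k)^4 - 4.6904*sin(k)^3 - 1.1039*sin(k)^2 + 2.7456*sin(k) + 0.9216)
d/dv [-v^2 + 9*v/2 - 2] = 9/2 - 2*v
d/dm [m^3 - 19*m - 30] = 3*m^2 - 19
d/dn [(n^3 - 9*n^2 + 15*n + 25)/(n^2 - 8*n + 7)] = (n^4 - 16*n^3 + 78*n^2 - 176*n + 305)/(n^4 - 16*n^3 + 78*n^2 - 112*n + 49)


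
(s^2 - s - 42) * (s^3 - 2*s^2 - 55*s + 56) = s^5 - 3*s^4 - 95*s^3 + 195*s^2 + 2254*s - 2352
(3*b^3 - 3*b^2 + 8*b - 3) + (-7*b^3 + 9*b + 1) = -4*b^3 - 3*b^2 + 17*b - 2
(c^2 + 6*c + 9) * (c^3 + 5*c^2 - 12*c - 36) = c^5 + 11*c^4 + 27*c^3 - 63*c^2 - 324*c - 324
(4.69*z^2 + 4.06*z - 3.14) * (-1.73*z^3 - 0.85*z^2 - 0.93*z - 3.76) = -8.1137*z^5 - 11.0103*z^4 - 2.3805*z^3 - 18.7412*z^2 - 12.3454*z + 11.8064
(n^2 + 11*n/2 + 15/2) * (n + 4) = n^3 + 19*n^2/2 + 59*n/2 + 30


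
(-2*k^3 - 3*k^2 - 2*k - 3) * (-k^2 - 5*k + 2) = 2*k^5 + 13*k^4 + 13*k^3 + 7*k^2 + 11*k - 6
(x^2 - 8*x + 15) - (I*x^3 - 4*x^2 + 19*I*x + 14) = -I*x^3 + 5*x^2 - 8*x - 19*I*x + 1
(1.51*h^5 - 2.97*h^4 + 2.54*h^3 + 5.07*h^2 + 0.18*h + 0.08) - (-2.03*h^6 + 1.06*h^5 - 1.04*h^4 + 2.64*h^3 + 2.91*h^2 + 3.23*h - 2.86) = 2.03*h^6 + 0.45*h^5 - 1.93*h^4 - 0.1*h^3 + 2.16*h^2 - 3.05*h + 2.94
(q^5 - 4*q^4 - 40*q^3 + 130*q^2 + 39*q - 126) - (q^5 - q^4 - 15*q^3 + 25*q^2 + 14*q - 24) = -3*q^4 - 25*q^3 + 105*q^2 + 25*q - 102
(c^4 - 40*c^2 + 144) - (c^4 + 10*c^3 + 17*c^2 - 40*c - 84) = -10*c^3 - 57*c^2 + 40*c + 228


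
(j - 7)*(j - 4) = j^2 - 11*j + 28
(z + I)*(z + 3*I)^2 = z^3 + 7*I*z^2 - 15*z - 9*I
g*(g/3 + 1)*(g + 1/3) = g^3/3 + 10*g^2/9 + g/3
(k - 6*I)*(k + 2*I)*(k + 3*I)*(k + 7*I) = k^4 + 6*I*k^3 + 31*k^2 + 204*I*k - 252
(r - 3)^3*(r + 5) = r^4 - 4*r^3 - 18*r^2 + 108*r - 135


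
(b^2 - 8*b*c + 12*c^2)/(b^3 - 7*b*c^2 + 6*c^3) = (b - 6*c)/(b^2 + 2*b*c - 3*c^2)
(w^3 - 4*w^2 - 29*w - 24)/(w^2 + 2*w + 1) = (w^2 - 5*w - 24)/(w + 1)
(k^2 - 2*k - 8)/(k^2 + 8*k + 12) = (k - 4)/(k + 6)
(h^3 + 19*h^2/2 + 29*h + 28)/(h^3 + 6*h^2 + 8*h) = (h + 7/2)/h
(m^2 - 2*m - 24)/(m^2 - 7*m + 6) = (m + 4)/(m - 1)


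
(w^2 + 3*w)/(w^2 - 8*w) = (w + 3)/(w - 8)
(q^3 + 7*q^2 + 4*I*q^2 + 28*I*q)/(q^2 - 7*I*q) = (q^2 + q*(7 + 4*I) + 28*I)/(q - 7*I)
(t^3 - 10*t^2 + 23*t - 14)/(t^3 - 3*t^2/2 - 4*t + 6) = 2*(t^2 - 8*t + 7)/(2*t^2 + t - 6)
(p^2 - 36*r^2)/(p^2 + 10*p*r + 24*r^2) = (p - 6*r)/(p + 4*r)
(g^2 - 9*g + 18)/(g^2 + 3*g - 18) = (g - 6)/(g + 6)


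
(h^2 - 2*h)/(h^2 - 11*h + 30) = h*(h - 2)/(h^2 - 11*h + 30)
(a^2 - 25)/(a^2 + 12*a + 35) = (a - 5)/(a + 7)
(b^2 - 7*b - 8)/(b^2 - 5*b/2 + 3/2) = 2*(b^2 - 7*b - 8)/(2*b^2 - 5*b + 3)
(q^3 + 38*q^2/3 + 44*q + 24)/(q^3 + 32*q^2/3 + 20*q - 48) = (3*q + 2)/(3*q - 4)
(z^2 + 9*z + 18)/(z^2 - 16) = (z^2 + 9*z + 18)/(z^2 - 16)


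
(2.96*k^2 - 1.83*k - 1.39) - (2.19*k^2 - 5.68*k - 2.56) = 0.77*k^2 + 3.85*k + 1.17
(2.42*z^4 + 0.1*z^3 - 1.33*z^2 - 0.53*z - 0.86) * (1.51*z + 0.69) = 3.6542*z^5 + 1.8208*z^4 - 1.9393*z^3 - 1.718*z^2 - 1.6643*z - 0.5934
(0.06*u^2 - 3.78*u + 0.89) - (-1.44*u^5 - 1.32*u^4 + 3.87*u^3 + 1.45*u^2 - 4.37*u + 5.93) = 1.44*u^5 + 1.32*u^4 - 3.87*u^3 - 1.39*u^2 + 0.59*u - 5.04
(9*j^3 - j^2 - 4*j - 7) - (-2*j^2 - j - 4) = 9*j^3 + j^2 - 3*j - 3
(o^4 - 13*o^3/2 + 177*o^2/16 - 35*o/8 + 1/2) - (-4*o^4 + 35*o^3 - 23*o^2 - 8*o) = 5*o^4 - 83*o^3/2 + 545*o^2/16 + 29*o/8 + 1/2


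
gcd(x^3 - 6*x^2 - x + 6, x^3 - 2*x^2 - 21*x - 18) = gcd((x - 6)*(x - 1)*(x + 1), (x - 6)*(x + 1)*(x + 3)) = x^2 - 5*x - 6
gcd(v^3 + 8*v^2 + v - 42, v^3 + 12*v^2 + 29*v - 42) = v + 7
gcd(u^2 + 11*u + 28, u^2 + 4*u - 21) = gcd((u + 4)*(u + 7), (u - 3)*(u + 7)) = u + 7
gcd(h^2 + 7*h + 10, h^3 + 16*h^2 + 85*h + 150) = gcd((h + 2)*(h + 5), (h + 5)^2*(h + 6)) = h + 5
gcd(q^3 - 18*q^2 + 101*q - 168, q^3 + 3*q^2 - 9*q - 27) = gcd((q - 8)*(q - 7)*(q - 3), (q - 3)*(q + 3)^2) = q - 3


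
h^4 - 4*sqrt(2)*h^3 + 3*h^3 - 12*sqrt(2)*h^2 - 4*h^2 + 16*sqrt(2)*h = h*(h - 1)*(h + 4)*(h - 4*sqrt(2))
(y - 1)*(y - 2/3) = y^2 - 5*y/3 + 2/3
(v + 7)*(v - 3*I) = v^2 + 7*v - 3*I*v - 21*I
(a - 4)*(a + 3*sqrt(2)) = a^2 - 4*a + 3*sqrt(2)*a - 12*sqrt(2)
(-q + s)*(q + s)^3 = -q^4 - 2*q^3*s + 2*q*s^3 + s^4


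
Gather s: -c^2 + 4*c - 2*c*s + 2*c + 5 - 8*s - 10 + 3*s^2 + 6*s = -c^2 + 6*c + 3*s^2 + s*(-2*c - 2) - 5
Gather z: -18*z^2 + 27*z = -18*z^2 + 27*z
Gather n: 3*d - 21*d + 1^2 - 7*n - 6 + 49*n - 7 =-18*d + 42*n - 12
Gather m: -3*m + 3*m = 0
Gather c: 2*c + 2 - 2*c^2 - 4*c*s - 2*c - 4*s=-2*c^2 - 4*c*s - 4*s + 2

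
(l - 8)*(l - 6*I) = l^2 - 8*l - 6*I*l + 48*I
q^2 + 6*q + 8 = (q + 2)*(q + 4)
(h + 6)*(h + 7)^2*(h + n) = h^4 + h^3*n + 20*h^3 + 20*h^2*n + 133*h^2 + 133*h*n + 294*h + 294*n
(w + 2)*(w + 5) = w^2 + 7*w + 10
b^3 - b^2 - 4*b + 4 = (b - 2)*(b - 1)*(b + 2)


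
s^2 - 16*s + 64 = (s - 8)^2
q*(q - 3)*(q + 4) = q^3 + q^2 - 12*q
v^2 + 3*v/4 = v*(v + 3/4)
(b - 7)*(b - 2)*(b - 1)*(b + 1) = b^4 - 9*b^3 + 13*b^2 + 9*b - 14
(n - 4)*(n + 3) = n^2 - n - 12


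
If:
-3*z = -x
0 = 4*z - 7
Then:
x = 21/4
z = 7/4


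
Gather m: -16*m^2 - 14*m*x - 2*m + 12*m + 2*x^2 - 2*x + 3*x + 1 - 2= -16*m^2 + m*(10 - 14*x) + 2*x^2 + x - 1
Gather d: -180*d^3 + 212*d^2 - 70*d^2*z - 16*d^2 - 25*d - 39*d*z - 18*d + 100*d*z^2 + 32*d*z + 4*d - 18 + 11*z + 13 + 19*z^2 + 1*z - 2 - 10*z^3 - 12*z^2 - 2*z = -180*d^3 + d^2*(196 - 70*z) + d*(100*z^2 - 7*z - 39) - 10*z^3 + 7*z^2 + 10*z - 7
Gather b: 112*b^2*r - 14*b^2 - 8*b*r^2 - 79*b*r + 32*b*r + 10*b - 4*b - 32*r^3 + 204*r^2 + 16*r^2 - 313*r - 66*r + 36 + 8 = b^2*(112*r - 14) + b*(-8*r^2 - 47*r + 6) - 32*r^3 + 220*r^2 - 379*r + 44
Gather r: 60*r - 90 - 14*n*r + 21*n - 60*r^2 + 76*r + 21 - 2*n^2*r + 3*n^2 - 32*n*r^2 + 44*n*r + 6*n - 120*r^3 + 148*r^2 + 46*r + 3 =3*n^2 + 27*n - 120*r^3 + r^2*(88 - 32*n) + r*(-2*n^2 + 30*n + 182) - 66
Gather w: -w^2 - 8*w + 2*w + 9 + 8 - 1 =-w^2 - 6*w + 16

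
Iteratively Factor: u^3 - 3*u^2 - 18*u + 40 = (u - 2)*(u^2 - u - 20) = (u - 5)*(u - 2)*(u + 4)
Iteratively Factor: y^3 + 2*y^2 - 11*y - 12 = (y + 4)*(y^2 - 2*y - 3) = (y + 1)*(y + 4)*(y - 3)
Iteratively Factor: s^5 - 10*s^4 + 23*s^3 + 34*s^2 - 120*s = (s - 4)*(s^4 - 6*s^3 - s^2 + 30*s) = (s - 4)*(s - 3)*(s^3 - 3*s^2 - 10*s) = (s - 5)*(s - 4)*(s - 3)*(s^2 + 2*s) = (s - 5)*(s - 4)*(s - 3)*(s + 2)*(s)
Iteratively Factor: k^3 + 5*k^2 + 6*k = (k + 2)*(k^2 + 3*k) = (k + 2)*(k + 3)*(k)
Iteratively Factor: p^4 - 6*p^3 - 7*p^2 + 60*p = (p + 3)*(p^3 - 9*p^2 + 20*p) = (p - 5)*(p + 3)*(p^2 - 4*p) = p*(p - 5)*(p + 3)*(p - 4)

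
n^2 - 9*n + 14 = (n - 7)*(n - 2)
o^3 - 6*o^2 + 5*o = o*(o - 5)*(o - 1)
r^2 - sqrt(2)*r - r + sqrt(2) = (r - 1)*(r - sqrt(2))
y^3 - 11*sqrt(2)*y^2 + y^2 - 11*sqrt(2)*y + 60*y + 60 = (y + 1)*(y - 6*sqrt(2))*(y - 5*sqrt(2))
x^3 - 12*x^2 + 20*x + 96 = (x - 8)*(x - 6)*(x + 2)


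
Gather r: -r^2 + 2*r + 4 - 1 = -r^2 + 2*r + 3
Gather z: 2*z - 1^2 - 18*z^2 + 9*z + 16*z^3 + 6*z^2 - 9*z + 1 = 16*z^3 - 12*z^2 + 2*z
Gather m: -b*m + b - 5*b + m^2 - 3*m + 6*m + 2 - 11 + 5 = -4*b + m^2 + m*(3 - b) - 4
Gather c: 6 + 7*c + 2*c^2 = 2*c^2 + 7*c + 6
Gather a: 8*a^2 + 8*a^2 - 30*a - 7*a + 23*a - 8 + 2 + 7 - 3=16*a^2 - 14*a - 2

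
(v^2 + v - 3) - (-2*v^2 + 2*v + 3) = 3*v^2 - v - 6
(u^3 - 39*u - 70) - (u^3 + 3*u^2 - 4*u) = -3*u^2 - 35*u - 70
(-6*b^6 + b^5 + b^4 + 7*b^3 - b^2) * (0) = 0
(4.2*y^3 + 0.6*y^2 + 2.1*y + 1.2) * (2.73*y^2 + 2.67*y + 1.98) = 11.466*y^5 + 12.852*y^4 + 15.651*y^3 + 10.071*y^2 + 7.362*y + 2.376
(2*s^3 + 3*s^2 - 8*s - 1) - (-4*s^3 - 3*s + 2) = 6*s^3 + 3*s^2 - 5*s - 3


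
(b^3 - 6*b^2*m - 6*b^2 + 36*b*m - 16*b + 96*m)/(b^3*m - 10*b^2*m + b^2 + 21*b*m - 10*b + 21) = (b^3 - 6*b^2*m - 6*b^2 + 36*b*m - 16*b + 96*m)/(b^3*m - 10*b^2*m + b^2 + 21*b*m - 10*b + 21)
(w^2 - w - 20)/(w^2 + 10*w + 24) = (w - 5)/(w + 6)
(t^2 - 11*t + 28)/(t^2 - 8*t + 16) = (t - 7)/(t - 4)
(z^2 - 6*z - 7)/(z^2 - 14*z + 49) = (z + 1)/(z - 7)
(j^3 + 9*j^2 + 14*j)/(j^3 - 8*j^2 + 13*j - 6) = j*(j^2 + 9*j + 14)/(j^3 - 8*j^2 + 13*j - 6)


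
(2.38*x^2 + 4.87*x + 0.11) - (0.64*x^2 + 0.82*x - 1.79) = 1.74*x^2 + 4.05*x + 1.9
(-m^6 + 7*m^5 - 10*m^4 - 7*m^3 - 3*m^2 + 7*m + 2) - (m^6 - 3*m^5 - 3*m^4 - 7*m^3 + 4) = -2*m^6 + 10*m^5 - 7*m^4 - 3*m^2 + 7*m - 2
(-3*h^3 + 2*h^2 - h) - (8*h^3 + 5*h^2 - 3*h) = -11*h^3 - 3*h^2 + 2*h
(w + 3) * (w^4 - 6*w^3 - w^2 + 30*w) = w^5 - 3*w^4 - 19*w^3 + 27*w^2 + 90*w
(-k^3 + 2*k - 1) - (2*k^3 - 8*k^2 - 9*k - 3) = -3*k^3 + 8*k^2 + 11*k + 2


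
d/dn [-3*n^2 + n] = 1 - 6*n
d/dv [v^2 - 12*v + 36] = 2*v - 12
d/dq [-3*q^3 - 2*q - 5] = -9*q^2 - 2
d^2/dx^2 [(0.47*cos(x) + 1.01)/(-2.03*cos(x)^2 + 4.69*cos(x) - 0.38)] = (-0.204757804080194*(1 - cos(x)^2)^2 - 0.0187746308080259*cos(x)^5 + 0.338271974536598*cos(x)^3 - 0.360704716514535*cos(x)^2 - 0.598465075835453*cos(x) + 0.636595958293013)/(-0.432835820895522*cos(x)^2 + 1.0*cos(x) - 0.0810234541577825)^3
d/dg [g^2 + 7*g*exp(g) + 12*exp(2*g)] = 7*g*exp(g) + 2*g + 24*exp(2*g) + 7*exp(g)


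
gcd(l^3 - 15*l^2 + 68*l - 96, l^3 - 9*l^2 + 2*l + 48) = l^2 - 11*l + 24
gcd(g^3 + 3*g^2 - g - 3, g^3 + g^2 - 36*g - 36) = g + 1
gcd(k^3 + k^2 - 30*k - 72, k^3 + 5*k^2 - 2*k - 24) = k^2 + 7*k + 12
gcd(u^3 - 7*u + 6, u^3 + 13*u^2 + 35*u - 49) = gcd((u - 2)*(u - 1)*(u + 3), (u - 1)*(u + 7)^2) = u - 1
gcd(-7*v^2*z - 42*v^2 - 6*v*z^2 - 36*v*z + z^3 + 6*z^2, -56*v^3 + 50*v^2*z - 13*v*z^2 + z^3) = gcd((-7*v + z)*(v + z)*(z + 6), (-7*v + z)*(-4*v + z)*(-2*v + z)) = -7*v + z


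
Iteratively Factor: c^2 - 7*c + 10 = (c - 2)*(c - 5)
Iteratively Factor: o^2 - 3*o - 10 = (o + 2)*(o - 5)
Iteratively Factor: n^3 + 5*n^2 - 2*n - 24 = (n - 2)*(n^2 + 7*n + 12) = (n - 2)*(n + 4)*(n + 3)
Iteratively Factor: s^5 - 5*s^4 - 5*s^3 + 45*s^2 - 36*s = (s - 4)*(s^4 - s^3 - 9*s^2 + 9*s) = (s - 4)*(s - 1)*(s^3 - 9*s) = (s - 4)*(s - 1)*(s + 3)*(s^2 - 3*s) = (s - 4)*(s - 3)*(s - 1)*(s + 3)*(s)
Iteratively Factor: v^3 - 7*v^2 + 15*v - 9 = (v - 1)*(v^2 - 6*v + 9) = (v - 3)*(v - 1)*(v - 3)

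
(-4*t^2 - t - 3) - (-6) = -4*t^2 - t + 3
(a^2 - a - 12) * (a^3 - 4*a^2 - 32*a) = a^5 - 5*a^4 - 40*a^3 + 80*a^2 + 384*a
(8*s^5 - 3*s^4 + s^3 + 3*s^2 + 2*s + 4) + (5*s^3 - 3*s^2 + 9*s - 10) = 8*s^5 - 3*s^4 + 6*s^3 + 11*s - 6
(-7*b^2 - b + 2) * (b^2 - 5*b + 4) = -7*b^4 + 34*b^3 - 21*b^2 - 14*b + 8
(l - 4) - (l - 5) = 1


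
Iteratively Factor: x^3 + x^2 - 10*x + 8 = (x - 2)*(x^2 + 3*x - 4) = (x - 2)*(x + 4)*(x - 1)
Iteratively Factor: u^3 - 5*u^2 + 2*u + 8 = (u - 4)*(u^2 - u - 2) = (u - 4)*(u + 1)*(u - 2)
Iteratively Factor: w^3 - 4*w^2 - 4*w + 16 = (w - 2)*(w^2 - 2*w - 8) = (w - 4)*(w - 2)*(w + 2)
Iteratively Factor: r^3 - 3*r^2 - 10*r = (r + 2)*(r^2 - 5*r) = (r - 5)*(r + 2)*(r)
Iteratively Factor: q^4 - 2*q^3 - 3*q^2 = (q - 3)*(q^3 + q^2) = q*(q - 3)*(q^2 + q) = q*(q - 3)*(q + 1)*(q)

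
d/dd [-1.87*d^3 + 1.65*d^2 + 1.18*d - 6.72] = -5.61*d^2 + 3.3*d + 1.18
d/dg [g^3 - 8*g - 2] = 3*g^2 - 8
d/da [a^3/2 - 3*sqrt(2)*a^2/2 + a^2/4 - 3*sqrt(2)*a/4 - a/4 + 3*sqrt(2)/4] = 3*a^2/2 - 3*sqrt(2)*a + a/2 - 3*sqrt(2)/4 - 1/4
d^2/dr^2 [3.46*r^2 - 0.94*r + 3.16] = 6.92000000000000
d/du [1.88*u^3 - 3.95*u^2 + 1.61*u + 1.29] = 5.64*u^2 - 7.9*u + 1.61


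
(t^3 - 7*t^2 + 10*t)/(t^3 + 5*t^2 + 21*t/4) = 4*(t^2 - 7*t + 10)/(4*t^2 + 20*t + 21)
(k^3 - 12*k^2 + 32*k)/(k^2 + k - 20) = k*(k - 8)/(k + 5)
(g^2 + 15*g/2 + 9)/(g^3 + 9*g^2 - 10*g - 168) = (g + 3/2)/(g^2 + 3*g - 28)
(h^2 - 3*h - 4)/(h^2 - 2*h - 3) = (h - 4)/(h - 3)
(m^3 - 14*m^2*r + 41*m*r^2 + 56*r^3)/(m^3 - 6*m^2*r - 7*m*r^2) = (m - 8*r)/m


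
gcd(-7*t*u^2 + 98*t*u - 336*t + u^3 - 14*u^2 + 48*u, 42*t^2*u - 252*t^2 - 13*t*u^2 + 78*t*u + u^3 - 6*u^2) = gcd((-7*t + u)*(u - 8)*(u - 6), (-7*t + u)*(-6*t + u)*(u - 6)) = 7*t*u - 42*t - u^2 + 6*u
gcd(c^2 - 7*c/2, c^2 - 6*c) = c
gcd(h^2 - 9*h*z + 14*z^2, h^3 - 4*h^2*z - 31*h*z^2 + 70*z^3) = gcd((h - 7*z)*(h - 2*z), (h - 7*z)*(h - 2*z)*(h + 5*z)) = h^2 - 9*h*z + 14*z^2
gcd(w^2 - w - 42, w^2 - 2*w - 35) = w - 7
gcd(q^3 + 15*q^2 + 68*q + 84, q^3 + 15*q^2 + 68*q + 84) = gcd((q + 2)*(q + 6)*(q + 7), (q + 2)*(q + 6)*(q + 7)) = q^3 + 15*q^2 + 68*q + 84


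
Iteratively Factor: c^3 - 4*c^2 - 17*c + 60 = (c + 4)*(c^2 - 8*c + 15) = (c - 5)*(c + 4)*(c - 3)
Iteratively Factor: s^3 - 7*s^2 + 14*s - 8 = (s - 2)*(s^2 - 5*s + 4) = (s - 4)*(s - 2)*(s - 1)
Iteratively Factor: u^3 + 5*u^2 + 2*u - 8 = (u + 2)*(u^2 + 3*u - 4) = (u - 1)*(u + 2)*(u + 4)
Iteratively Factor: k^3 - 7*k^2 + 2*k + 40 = (k - 4)*(k^2 - 3*k - 10) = (k - 4)*(k + 2)*(k - 5)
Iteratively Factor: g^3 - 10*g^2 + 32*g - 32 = (g - 4)*(g^2 - 6*g + 8) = (g - 4)^2*(g - 2)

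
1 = 1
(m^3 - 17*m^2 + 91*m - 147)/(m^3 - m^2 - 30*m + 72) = (m^2 - 14*m + 49)/(m^2 + 2*m - 24)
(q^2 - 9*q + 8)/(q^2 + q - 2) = (q - 8)/(q + 2)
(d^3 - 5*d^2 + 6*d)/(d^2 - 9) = d*(d - 2)/(d + 3)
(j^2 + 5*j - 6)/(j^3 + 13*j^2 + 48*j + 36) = (j - 1)/(j^2 + 7*j + 6)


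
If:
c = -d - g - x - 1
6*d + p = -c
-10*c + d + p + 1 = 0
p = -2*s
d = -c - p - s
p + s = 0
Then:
No Solution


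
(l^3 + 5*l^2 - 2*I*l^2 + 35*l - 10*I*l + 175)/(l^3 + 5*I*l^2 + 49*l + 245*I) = (l + 5)/(l + 7*I)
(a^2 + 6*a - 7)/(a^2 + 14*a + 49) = (a - 1)/(a + 7)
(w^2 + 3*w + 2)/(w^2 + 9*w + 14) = (w + 1)/(w + 7)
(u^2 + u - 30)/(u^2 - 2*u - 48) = (u - 5)/(u - 8)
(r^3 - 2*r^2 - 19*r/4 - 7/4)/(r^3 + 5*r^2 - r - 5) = (r^2 - 3*r - 7/4)/(r^2 + 4*r - 5)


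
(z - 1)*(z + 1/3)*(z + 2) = z^3 + 4*z^2/3 - 5*z/3 - 2/3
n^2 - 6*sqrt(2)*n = n*(n - 6*sqrt(2))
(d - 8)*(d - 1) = d^2 - 9*d + 8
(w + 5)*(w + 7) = w^2 + 12*w + 35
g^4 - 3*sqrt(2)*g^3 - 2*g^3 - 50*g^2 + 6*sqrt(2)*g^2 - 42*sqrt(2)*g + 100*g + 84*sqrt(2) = (g - 2)*(g - 7*sqrt(2))*(g + sqrt(2))*(g + 3*sqrt(2))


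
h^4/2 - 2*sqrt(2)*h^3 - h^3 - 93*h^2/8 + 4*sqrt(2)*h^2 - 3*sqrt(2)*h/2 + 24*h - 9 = (h/2 + sqrt(2))*(h - 3/2)*(h - 1/2)*(h - 6*sqrt(2))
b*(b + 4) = b^2 + 4*b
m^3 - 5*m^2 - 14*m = m*(m - 7)*(m + 2)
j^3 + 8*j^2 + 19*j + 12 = (j + 1)*(j + 3)*(j + 4)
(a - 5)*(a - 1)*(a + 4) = a^3 - 2*a^2 - 19*a + 20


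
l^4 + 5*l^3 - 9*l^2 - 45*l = l*(l - 3)*(l + 3)*(l + 5)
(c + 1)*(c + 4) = c^2 + 5*c + 4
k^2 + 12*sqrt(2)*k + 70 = (k + 5*sqrt(2))*(k + 7*sqrt(2))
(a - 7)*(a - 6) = a^2 - 13*a + 42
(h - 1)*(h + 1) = h^2 - 1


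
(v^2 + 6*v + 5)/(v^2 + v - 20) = (v + 1)/(v - 4)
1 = 1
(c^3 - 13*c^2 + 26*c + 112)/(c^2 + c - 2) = (c^2 - 15*c + 56)/(c - 1)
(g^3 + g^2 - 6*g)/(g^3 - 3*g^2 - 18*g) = (g - 2)/(g - 6)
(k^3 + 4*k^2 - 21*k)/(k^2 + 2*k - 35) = k*(k - 3)/(k - 5)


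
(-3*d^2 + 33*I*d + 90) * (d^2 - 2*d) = -3*d^4 + 6*d^3 + 33*I*d^3 + 90*d^2 - 66*I*d^2 - 180*d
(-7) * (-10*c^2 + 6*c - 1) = 70*c^2 - 42*c + 7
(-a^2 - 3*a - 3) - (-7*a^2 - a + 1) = 6*a^2 - 2*a - 4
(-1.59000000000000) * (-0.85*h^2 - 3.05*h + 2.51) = 1.3515*h^2 + 4.8495*h - 3.9909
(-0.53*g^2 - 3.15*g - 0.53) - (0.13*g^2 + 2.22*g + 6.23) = -0.66*g^2 - 5.37*g - 6.76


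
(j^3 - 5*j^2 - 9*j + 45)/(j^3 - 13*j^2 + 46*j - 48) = (j^2 - 2*j - 15)/(j^2 - 10*j + 16)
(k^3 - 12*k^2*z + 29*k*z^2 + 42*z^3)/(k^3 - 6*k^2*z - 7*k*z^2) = (k - 6*z)/k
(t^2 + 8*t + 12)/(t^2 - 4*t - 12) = (t + 6)/(t - 6)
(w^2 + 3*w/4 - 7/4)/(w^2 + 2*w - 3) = (w + 7/4)/(w + 3)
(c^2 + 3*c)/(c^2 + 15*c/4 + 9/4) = 4*c/(4*c + 3)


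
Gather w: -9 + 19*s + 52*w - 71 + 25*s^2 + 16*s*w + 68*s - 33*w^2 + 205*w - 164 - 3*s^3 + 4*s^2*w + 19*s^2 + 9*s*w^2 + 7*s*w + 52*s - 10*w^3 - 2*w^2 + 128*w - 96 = -3*s^3 + 44*s^2 + 139*s - 10*w^3 + w^2*(9*s - 35) + w*(4*s^2 + 23*s + 385) - 340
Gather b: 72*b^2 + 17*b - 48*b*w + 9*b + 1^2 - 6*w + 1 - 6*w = 72*b^2 + b*(26 - 48*w) - 12*w + 2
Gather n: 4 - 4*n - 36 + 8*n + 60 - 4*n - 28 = 0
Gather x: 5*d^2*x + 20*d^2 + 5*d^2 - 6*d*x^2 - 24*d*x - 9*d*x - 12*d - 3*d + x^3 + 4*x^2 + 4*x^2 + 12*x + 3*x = 25*d^2 - 15*d + x^3 + x^2*(8 - 6*d) + x*(5*d^2 - 33*d + 15)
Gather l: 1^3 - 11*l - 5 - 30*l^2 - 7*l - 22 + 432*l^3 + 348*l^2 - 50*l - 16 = 432*l^3 + 318*l^2 - 68*l - 42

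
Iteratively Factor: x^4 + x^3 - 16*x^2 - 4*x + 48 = (x + 4)*(x^3 - 3*x^2 - 4*x + 12) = (x + 2)*(x + 4)*(x^2 - 5*x + 6) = (x - 3)*(x + 2)*(x + 4)*(x - 2)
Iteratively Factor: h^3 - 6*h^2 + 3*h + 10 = (h - 2)*(h^2 - 4*h - 5) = (h - 2)*(h + 1)*(h - 5)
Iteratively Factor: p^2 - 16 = (p - 4)*(p + 4)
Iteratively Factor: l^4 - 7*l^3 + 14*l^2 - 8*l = (l - 4)*(l^3 - 3*l^2 + 2*l) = (l - 4)*(l - 2)*(l^2 - l) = (l - 4)*(l - 2)*(l - 1)*(l)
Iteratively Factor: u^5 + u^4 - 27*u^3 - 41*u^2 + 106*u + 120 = (u + 4)*(u^4 - 3*u^3 - 15*u^2 + 19*u + 30) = (u + 1)*(u + 4)*(u^3 - 4*u^2 - 11*u + 30) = (u - 2)*(u + 1)*(u + 4)*(u^2 - 2*u - 15) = (u - 2)*(u + 1)*(u + 3)*(u + 4)*(u - 5)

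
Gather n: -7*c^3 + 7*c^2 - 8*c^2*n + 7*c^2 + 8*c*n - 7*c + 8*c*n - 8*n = -7*c^3 + 14*c^2 - 7*c + n*(-8*c^2 + 16*c - 8)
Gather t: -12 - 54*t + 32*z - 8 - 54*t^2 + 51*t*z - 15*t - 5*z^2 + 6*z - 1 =-54*t^2 + t*(51*z - 69) - 5*z^2 + 38*z - 21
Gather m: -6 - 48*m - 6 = -48*m - 12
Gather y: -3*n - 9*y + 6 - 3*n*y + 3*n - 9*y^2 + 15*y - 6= -9*y^2 + y*(6 - 3*n)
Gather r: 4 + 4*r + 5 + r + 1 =5*r + 10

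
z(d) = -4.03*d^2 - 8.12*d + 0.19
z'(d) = -8.06*d - 8.12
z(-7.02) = -141.41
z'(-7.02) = 48.46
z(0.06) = -0.31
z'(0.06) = -8.60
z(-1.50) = 3.30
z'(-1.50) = 3.97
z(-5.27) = -68.94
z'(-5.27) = 34.36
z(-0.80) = 4.11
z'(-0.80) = -1.67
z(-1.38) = 3.72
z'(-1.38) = 3.00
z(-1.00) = 4.28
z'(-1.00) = -0.06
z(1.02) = -12.29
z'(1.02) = -16.34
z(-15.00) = -784.76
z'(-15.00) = 112.78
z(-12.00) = -482.69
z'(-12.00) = 88.60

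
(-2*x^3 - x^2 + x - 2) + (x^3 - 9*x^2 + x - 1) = -x^3 - 10*x^2 + 2*x - 3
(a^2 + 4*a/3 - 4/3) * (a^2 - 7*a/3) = a^4 - a^3 - 40*a^2/9 + 28*a/9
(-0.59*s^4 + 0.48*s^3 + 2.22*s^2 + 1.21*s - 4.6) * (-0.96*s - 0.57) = 0.5664*s^5 - 0.1245*s^4 - 2.4048*s^3 - 2.427*s^2 + 3.7263*s + 2.622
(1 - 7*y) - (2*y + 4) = -9*y - 3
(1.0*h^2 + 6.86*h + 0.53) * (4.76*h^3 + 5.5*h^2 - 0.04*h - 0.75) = 4.76*h^5 + 38.1536*h^4 + 40.2128*h^3 + 1.8906*h^2 - 5.1662*h - 0.3975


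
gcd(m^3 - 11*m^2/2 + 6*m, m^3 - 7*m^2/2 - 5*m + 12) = m^2 - 11*m/2 + 6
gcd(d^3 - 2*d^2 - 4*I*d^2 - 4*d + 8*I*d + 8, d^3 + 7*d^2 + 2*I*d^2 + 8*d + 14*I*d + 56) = d - 2*I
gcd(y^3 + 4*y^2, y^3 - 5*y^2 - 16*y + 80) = y + 4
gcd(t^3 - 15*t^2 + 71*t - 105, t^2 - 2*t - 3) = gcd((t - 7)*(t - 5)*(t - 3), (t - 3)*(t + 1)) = t - 3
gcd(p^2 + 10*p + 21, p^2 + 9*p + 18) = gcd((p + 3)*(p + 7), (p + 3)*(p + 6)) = p + 3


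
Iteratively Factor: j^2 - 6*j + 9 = (j - 3)*(j - 3)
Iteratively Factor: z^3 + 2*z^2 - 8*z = (z - 2)*(z^2 + 4*z) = (z - 2)*(z + 4)*(z)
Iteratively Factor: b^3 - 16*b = (b + 4)*(b^2 - 4*b) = (b - 4)*(b + 4)*(b)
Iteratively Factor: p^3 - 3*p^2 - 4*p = (p + 1)*(p^2 - 4*p) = (p - 4)*(p + 1)*(p)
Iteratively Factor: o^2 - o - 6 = (o + 2)*(o - 3)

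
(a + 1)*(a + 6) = a^2 + 7*a + 6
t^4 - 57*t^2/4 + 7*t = t*(t - 7/2)*(t - 1/2)*(t + 4)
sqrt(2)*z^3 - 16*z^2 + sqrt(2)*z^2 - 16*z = z*(z - 8*sqrt(2))*(sqrt(2)*z + sqrt(2))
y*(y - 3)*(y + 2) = y^3 - y^2 - 6*y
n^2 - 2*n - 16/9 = (n - 8/3)*(n + 2/3)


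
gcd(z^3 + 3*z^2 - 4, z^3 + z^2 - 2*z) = z^2 + z - 2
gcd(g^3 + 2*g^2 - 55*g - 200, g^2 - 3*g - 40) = g^2 - 3*g - 40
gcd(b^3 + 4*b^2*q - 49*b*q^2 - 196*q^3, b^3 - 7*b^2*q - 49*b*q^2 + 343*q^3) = -b^2 + 49*q^2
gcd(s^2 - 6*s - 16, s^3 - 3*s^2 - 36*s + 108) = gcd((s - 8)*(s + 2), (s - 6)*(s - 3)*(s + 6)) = 1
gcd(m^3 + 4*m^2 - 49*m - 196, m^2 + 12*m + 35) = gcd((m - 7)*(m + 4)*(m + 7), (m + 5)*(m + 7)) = m + 7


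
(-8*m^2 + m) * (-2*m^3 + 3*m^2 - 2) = 16*m^5 - 26*m^4 + 3*m^3 + 16*m^2 - 2*m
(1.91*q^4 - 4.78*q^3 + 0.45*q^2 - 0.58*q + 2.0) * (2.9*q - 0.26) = 5.539*q^5 - 14.3586*q^4 + 2.5478*q^3 - 1.799*q^2 + 5.9508*q - 0.52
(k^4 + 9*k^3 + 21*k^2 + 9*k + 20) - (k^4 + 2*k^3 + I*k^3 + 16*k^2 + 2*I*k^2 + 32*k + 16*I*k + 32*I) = 7*k^3 - I*k^3 + 5*k^2 - 2*I*k^2 - 23*k - 16*I*k + 20 - 32*I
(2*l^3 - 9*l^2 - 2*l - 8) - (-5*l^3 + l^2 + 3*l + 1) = 7*l^3 - 10*l^2 - 5*l - 9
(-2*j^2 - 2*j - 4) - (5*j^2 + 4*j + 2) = -7*j^2 - 6*j - 6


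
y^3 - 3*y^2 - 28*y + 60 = (y - 6)*(y - 2)*(y + 5)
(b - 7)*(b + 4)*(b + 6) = b^3 + 3*b^2 - 46*b - 168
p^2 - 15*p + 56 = (p - 8)*(p - 7)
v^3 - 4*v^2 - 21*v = v*(v - 7)*(v + 3)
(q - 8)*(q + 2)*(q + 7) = q^3 + q^2 - 58*q - 112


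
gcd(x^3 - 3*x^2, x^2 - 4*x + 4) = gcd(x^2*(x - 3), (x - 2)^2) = 1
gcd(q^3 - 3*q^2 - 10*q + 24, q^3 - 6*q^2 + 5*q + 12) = q - 4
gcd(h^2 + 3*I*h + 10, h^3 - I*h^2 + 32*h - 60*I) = h - 2*I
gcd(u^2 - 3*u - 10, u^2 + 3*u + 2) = u + 2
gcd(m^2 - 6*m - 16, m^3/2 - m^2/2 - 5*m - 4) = m + 2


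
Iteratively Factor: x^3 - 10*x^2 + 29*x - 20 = (x - 4)*(x^2 - 6*x + 5) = (x - 4)*(x - 1)*(x - 5)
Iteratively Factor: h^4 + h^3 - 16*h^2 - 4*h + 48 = (h + 2)*(h^3 - h^2 - 14*h + 24) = (h - 2)*(h + 2)*(h^2 + h - 12) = (h - 2)*(h + 2)*(h + 4)*(h - 3)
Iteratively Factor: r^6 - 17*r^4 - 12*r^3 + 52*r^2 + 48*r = (r)*(r^5 - 17*r^3 - 12*r^2 + 52*r + 48) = r*(r + 1)*(r^4 - r^3 - 16*r^2 + 4*r + 48) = r*(r + 1)*(r + 2)*(r^3 - 3*r^2 - 10*r + 24) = r*(r - 2)*(r + 1)*(r + 2)*(r^2 - r - 12) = r*(r - 2)*(r + 1)*(r + 2)*(r + 3)*(r - 4)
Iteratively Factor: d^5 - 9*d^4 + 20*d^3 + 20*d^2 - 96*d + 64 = (d - 1)*(d^4 - 8*d^3 + 12*d^2 + 32*d - 64) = (d - 4)*(d - 1)*(d^3 - 4*d^2 - 4*d + 16) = (d - 4)^2*(d - 1)*(d^2 - 4) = (d - 4)^2*(d - 2)*(d - 1)*(d + 2)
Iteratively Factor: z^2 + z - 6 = (z - 2)*(z + 3)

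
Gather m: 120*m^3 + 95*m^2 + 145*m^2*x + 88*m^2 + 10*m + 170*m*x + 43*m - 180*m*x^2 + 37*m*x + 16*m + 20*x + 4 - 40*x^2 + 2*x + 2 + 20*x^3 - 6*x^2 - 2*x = 120*m^3 + m^2*(145*x + 183) + m*(-180*x^2 + 207*x + 69) + 20*x^3 - 46*x^2 + 20*x + 6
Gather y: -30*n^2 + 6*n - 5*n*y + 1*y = -30*n^2 + 6*n + y*(1 - 5*n)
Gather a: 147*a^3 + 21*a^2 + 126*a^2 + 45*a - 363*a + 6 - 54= 147*a^3 + 147*a^2 - 318*a - 48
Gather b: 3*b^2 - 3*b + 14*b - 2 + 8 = 3*b^2 + 11*b + 6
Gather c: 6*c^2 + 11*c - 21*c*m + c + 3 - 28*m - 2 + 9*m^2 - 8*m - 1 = 6*c^2 + c*(12 - 21*m) + 9*m^2 - 36*m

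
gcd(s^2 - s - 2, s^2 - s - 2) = s^2 - s - 2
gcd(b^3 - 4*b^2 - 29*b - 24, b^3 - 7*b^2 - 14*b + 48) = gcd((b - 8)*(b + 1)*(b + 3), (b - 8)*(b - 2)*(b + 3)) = b^2 - 5*b - 24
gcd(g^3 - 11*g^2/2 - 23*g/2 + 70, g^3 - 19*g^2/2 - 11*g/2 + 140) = g^2 - 3*g/2 - 35/2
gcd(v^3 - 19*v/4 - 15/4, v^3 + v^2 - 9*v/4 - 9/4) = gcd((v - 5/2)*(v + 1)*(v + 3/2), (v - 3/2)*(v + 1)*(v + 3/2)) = v^2 + 5*v/2 + 3/2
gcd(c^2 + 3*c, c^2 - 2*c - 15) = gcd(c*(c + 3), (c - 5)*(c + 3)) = c + 3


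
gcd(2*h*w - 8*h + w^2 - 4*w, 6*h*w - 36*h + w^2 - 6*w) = 1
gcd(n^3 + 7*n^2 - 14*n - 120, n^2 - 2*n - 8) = n - 4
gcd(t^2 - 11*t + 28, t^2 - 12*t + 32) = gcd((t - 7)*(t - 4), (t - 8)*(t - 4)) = t - 4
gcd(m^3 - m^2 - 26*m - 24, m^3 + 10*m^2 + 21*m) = 1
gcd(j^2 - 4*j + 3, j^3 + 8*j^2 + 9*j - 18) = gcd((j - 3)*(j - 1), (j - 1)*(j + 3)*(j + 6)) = j - 1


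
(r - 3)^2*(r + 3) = r^3 - 3*r^2 - 9*r + 27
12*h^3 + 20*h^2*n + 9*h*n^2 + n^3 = (h + n)*(2*h + n)*(6*h + n)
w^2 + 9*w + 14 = (w + 2)*(w + 7)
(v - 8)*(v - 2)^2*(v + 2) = v^4 - 10*v^3 + 12*v^2 + 40*v - 64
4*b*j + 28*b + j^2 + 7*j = (4*b + j)*(j + 7)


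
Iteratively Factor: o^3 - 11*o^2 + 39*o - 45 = (o - 5)*(o^2 - 6*o + 9) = (o - 5)*(o - 3)*(o - 3)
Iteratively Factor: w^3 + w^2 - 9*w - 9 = (w - 3)*(w^2 + 4*w + 3) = (w - 3)*(w + 1)*(w + 3)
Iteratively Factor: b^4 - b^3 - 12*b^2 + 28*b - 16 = (b - 2)*(b^3 + b^2 - 10*b + 8) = (b - 2)*(b - 1)*(b^2 + 2*b - 8) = (b - 2)*(b - 1)*(b + 4)*(b - 2)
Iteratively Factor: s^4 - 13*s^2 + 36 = (s + 3)*(s^3 - 3*s^2 - 4*s + 12) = (s - 3)*(s + 3)*(s^2 - 4) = (s - 3)*(s + 2)*(s + 3)*(s - 2)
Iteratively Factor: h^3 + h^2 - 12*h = (h)*(h^2 + h - 12) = h*(h + 4)*(h - 3)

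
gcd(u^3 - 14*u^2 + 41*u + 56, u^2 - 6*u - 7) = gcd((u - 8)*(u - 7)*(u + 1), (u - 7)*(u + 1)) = u^2 - 6*u - 7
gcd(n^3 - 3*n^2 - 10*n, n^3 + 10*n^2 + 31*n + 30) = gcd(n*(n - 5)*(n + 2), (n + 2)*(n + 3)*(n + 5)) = n + 2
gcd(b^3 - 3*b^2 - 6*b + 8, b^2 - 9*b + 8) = b - 1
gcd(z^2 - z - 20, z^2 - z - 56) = 1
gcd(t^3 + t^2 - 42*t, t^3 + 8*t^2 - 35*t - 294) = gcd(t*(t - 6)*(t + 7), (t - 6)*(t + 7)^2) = t^2 + t - 42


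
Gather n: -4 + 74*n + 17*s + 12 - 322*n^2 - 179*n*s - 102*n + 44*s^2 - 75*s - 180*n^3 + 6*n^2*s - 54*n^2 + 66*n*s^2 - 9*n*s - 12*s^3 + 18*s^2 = -180*n^3 + n^2*(6*s - 376) + n*(66*s^2 - 188*s - 28) - 12*s^3 + 62*s^2 - 58*s + 8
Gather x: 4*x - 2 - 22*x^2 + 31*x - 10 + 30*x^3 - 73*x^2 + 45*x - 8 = 30*x^3 - 95*x^2 + 80*x - 20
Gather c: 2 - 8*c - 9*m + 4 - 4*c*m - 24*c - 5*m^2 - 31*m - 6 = c*(-4*m - 32) - 5*m^2 - 40*m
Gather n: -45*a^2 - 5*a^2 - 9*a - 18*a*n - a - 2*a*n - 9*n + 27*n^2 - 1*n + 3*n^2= -50*a^2 - 10*a + 30*n^2 + n*(-20*a - 10)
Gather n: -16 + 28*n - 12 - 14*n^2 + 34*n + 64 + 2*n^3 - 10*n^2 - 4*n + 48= 2*n^3 - 24*n^2 + 58*n + 84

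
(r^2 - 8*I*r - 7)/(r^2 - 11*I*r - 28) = (r - I)/(r - 4*I)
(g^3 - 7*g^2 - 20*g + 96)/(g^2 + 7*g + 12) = (g^2 - 11*g + 24)/(g + 3)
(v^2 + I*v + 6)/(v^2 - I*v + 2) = (v + 3*I)/(v + I)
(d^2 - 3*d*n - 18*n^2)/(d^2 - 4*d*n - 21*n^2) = (d - 6*n)/(d - 7*n)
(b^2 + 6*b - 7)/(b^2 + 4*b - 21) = (b - 1)/(b - 3)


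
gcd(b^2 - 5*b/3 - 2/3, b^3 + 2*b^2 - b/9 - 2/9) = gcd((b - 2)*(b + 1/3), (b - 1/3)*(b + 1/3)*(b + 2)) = b + 1/3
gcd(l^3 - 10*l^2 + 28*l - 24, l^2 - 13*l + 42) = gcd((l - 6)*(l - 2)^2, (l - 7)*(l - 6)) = l - 6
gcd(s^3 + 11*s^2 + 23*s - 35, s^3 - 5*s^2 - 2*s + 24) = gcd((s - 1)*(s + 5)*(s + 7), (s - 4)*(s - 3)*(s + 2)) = 1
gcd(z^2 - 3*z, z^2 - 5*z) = z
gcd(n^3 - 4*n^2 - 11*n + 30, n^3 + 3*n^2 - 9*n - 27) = n + 3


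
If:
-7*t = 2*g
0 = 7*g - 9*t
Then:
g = 0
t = 0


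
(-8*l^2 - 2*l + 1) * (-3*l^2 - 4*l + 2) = 24*l^4 + 38*l^3 - 11*l^2 - 8*l + 2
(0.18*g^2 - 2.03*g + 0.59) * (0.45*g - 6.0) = 0.081*g^3 - 1.9935*g^2 + 12.4455*g - 3.54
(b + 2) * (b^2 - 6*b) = b^3 - 4*b^2 - 12*b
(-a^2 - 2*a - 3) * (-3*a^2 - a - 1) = 3*a^4 + 7*a^3 + 12*a^2 + 5*a + 3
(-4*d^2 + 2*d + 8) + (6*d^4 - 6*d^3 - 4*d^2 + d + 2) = 6*d^4 - 6*d^3 - 8*d^2 + 3*d + 10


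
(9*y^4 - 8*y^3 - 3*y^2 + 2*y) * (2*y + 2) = 18*y^5 + 2*y^4 - 22*y^3 - 2*y^2 + 4*y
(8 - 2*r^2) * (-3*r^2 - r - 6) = 6*r^4 + 2*r^3 - 12*r^2 - 8*r - 48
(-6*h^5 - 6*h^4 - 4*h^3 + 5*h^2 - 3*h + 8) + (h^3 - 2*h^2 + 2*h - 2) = -6*h^5 - 6*h^4 - 3*h^3 + 3*h^2 - h + 6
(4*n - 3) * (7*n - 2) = 28*n^2 - 29*n + 6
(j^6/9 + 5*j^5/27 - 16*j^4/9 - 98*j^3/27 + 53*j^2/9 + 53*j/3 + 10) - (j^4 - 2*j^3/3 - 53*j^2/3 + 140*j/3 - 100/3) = j^6/9 + 5*j^5/27 - 25*j^4/9 - 80*j^3/27 + 212*j^2/9 - 29*j + 130/3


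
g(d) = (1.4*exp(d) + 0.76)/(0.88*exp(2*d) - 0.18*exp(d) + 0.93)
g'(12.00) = 0.00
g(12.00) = 0.00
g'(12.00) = 0.00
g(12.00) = 0.00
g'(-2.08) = 0.18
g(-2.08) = 1.01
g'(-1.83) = 0.22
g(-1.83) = 1.07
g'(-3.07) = 0.07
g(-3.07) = 0.89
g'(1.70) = -0.34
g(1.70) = 0.32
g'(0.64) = -0.74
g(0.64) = 0.91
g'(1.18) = -0.56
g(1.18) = 0.55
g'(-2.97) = 0.08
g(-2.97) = 0.90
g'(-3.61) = 0.04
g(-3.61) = 0.86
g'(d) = (1.4*exp(d) + 0.76)*(-1.76*exp(2*d) + 0.18*exp(d))/(0.88*exp(2*d) - 0.18*exp(d) + 0.93)^2 + 1.4*exp(d)/(0.88*exp(2*d) - 0.18*exp(d) + 0.93)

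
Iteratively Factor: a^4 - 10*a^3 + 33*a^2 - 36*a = (a - 3)*(a^3 - 7*a^2 + 12*a) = (a - 3)^2*(a^2 - 4*a) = a*(a - 3)^2*(a - 4)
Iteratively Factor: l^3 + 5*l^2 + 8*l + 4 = (l + 2)*(l^2 + 3*l + 2) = (l + 1)*(l + 2)*(l + 2)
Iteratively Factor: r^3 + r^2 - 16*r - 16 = (r + 1)*(r^2 - 16) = (r - 4)*(r + 1)*(r + 4)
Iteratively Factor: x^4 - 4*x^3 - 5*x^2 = (x + 1)*(x^3 - 5*x^2) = (x - 5)*(x + 1)*(x^2) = x*(x - 5)*(x + 1)*(x)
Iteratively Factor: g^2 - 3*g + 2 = (g - 2)*(g - 1)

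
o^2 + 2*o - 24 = (o - 4)*(o + 6)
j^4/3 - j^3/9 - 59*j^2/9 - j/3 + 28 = (j/3 + 1)*(j - 4)*(j - 7/3)*(j + 3)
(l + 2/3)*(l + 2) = l^2 + 8*l/3 + 4/3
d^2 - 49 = (d - 7)*(d + 7)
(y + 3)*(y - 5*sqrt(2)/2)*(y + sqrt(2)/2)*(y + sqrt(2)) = y^4 - sqrt(2)*y^3 + 3*y^3 - 13*y^2/2 - 3*sqrt(2)*y^2 - 39*y/2 - 5*sqrt(2)*y/2 - 15*sqrt(2)/2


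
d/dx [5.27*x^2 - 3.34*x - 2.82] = 10.54*x - 3.34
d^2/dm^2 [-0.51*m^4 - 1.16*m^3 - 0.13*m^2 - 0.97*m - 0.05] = -6.12*m^2 - 6.96*m - 0.26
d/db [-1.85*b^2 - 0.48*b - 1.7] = -3.7*b - 0.48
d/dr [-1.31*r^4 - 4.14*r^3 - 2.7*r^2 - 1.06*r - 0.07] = -5.24*r^3 - 12.42*r^2 - 5.4*r - 1.06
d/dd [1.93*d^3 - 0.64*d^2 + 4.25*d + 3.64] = 5.79*d^2 - 1.28*d + 4.25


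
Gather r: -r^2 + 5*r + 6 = -r^2 + 5*r + 6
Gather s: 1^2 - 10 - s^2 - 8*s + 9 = -s^2 - 8*s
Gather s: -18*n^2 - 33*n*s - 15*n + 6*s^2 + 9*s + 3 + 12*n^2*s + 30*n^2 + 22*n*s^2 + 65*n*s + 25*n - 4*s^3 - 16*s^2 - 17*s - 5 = 12*n^2 + 10*n - 4*s^3 + s^2*(22*n - 10) + s*(12*n^2 + 32*n - 8) - 2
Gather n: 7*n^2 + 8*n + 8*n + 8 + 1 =7*n^2 + 16*n + 9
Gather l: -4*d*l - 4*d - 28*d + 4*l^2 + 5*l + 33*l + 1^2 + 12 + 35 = -32*d + 4*l^2 + l*(38 - 4*d) + 48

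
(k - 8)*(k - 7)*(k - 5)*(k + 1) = k^4 - 19*k^3 + 111*k^2 - 149*k - 280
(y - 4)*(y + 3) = y^2 - y - 12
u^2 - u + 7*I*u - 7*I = (u - 1)*(u + 7*I)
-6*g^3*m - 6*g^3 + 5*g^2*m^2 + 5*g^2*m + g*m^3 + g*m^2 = (-g + m)*(6*g + m)*(g*m + g)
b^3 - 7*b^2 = b^2*(b - 7)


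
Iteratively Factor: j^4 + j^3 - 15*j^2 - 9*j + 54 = (j + 3)*(j^3 - 2*j^2 - 9*j + 18) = (j + 3)^2*(j^2 - 5*j + 6) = (j - 3)*(j + 3)^2*(j - 2)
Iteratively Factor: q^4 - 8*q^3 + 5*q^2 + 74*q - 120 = (q - 5)*(q^3 - 3*q^2 - 10*q + 24) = (q - 5)*(q - 2)*(q^2 - q - 12) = (q - 5)*(q - 4)*(q - 2)*(q + 3)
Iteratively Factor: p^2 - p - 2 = (p - 2)*(p + 1)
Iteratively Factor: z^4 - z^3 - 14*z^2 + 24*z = (z)*(z^3 - z^2 - 14*z + 24) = z*(z + 4)*(z^2 - 5*z + 6) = z*(z - 3)*(z + 4)*(z - 2)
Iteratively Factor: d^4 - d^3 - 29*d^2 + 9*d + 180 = (d - 3)*(d^3 + 2*d^2 - 23*d - 60) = (d - 3)*(d + 3)*(d^2 - d - 20) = (d - 3)*(d + 3)*(d + 4)*(d - 5)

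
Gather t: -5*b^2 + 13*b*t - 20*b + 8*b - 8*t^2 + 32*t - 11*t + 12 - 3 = -5*b^2 - 12*b - 8*t^2 + t*(13*b + 21) + 9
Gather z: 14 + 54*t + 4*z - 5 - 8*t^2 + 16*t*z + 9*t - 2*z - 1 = -8*t^2 + 63*t + z*(16*t + 2) + 8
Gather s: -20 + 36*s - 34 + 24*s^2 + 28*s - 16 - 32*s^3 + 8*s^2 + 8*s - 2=-32*s^3 + 32*s^2 + 72*s - 72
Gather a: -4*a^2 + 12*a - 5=-4*a^2 + 12*a - 5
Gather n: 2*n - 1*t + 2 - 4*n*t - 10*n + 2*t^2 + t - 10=n*(-4*t - 8) + 2*t^2 - 8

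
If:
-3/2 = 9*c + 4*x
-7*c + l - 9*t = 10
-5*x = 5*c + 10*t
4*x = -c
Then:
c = -3/16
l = 1193/128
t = 9/128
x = 3/64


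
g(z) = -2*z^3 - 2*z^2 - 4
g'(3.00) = -66.00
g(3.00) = -76.00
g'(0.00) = 0.00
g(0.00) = -4.00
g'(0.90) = -8.46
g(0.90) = -7.08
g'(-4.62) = -109.59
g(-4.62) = 150.53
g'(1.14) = -12.36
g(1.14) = -9.56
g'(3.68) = -95.97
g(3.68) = -130.76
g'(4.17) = -121.01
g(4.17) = -183.80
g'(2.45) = -45.82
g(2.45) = -45.42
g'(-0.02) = 0.08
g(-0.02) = -4.00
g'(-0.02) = 0.08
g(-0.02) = -4.00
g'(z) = -6*z^2 - 4*z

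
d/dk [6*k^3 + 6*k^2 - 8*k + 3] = 18*k^2 + 12*k - 8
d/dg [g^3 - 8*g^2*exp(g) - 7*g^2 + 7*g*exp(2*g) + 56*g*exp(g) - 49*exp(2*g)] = -8*g^2*exp(g) + 3*g^2 + 14*g*exp(2*g) + 40*g*exp(g) - 14*g - 91*exp(2*g) + 56*exp(g)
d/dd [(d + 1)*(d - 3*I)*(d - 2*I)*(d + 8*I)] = 4*d^3 + d^2*(3 + 9*I) + d*(68 + 6*I) + 34 - 48*I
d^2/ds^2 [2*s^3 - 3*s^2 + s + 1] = 12*s - 6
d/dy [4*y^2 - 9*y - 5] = 8*y - 9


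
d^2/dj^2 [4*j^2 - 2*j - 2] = 8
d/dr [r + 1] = 1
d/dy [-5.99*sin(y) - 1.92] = -5.99*cos(y)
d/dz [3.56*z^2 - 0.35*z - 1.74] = 7.12*z - 0.35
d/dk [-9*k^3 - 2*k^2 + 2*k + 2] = -27*k^2 - 4*k + 2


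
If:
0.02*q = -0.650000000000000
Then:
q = -32.50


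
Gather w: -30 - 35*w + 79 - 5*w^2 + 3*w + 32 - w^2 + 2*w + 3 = -6*w^2 - 30*w + 84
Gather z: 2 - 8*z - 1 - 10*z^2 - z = -10*z^2 - 9*z + 1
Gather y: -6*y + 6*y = 0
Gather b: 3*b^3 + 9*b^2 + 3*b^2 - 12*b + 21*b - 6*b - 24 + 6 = 3*b^3 + 12*b^2 + 3*b - 18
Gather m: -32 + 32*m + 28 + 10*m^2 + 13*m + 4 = 10*m^2 + 45*m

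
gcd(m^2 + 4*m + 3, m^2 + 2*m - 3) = m + 3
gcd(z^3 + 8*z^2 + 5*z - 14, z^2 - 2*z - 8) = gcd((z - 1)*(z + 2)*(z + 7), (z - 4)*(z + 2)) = z + 2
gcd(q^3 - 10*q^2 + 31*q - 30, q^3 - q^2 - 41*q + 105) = q^2 - 8*q + 15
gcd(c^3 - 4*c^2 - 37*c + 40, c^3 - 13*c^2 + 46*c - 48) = c - 8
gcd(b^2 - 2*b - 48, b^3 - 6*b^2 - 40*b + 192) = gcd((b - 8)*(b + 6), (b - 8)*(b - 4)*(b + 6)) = b^2 - 2*b - 48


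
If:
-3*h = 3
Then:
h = -1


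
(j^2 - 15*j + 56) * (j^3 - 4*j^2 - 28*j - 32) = j^5 - 19*j^4 + 88*j^3 + 164*j^2 - 1088*j - 1792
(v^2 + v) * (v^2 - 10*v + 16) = v^4 - 9*v^3 + 6*v^2 + 16*v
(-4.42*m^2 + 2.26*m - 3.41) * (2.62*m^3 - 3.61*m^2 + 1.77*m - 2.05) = -11.5804*m^5 + 21.8774*m^4 - 24.9162*m^3 + 25.3713*m^2 - 10.6687*m + 6.9905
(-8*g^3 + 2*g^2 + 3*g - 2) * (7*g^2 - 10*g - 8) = -56*g^5 + 94*g^4 + 65*g^3 - 60*g^2 - 4*g + 16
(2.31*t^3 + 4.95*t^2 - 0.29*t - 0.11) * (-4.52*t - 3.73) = -10.4412*t^4 - 30.9903*t^3 - 17.1527*t^2 + 1.5789*t + 0.4103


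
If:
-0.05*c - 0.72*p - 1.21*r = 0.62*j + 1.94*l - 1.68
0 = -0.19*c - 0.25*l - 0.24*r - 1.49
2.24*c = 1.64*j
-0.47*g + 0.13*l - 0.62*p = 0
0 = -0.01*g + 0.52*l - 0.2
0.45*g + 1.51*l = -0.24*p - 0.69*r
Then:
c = -15.06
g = -15.01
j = -20.57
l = 0.10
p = 11.40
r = 5.61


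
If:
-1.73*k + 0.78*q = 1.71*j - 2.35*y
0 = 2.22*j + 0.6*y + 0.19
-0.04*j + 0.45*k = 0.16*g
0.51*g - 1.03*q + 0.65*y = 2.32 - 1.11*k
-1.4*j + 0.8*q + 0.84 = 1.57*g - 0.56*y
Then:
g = -0.18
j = -0.22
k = -0.08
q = -2.13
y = 0.49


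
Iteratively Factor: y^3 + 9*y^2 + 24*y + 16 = (y + 1)*(y^2 + 8*y + 16) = (y + 1)*(y + 4)*(y + 4)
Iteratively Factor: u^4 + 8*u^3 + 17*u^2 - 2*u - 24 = (u - 1)*(u^3 + 9*u^2 + 26*u + 24) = (u - 1)*(u + 2)*(u^2 + 7*u + 12) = (u - 1)*(u + 2)*(u + 3)*(u + 4)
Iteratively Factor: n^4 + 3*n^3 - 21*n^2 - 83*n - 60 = (n + 4)*(n^3 - n^2 - 17*n - 15) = (n + 1)*(n + 4)*(n^2 - 2*n - 15) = (n - 5)*(n + 1)*(n + 4)*(n + 3)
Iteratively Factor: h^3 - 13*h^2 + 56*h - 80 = (h - 4)*(h^2 - 9*h + 20) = (h - 4)^2*(h - 5)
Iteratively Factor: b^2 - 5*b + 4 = (b - 1)*(b - 4)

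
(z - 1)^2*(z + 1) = z^3 - z^2 - z + 1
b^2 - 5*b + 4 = (b - 4)*(b - 1)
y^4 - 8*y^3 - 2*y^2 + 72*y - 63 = (y - 7)*(y - 3)*(y - 1)*(y + 3)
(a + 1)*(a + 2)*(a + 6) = a^3 + 9*a^2 + 20*a + 12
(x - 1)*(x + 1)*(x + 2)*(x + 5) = x^4 + 7*x^3 + 9*x^2 - 7*x - 10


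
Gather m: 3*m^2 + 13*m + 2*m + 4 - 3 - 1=3*m^2 + 15*m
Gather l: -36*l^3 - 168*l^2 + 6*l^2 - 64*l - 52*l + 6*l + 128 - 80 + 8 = -36*l^3 - 162*l^2 - 110*l + 56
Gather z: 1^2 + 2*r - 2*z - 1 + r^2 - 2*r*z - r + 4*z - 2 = r^2 + r + z*(2 - 2*r) - 2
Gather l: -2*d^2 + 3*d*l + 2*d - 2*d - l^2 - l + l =-2*d^2 + 3*d*l - l^2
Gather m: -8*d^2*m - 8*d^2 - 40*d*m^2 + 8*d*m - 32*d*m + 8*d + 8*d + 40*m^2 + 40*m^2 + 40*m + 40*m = -8*d^2 + 16*d + m^2*(80 - 40*d) + m*(-8*d^2 - 24*d + 80)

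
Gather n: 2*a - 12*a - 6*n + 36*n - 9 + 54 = -10*a + 30*n + 45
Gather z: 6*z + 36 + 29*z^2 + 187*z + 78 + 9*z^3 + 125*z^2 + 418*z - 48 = 9*z^3 + 154*z^2 + 611*z + 66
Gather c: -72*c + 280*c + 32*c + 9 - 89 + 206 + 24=240*c + 150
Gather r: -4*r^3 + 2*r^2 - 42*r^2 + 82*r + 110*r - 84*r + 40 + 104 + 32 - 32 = -4*r^3 - 40*r^2 + 108*r + 144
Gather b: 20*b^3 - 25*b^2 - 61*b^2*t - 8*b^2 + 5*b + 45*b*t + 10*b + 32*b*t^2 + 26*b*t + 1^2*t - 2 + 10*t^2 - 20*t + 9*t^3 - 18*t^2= 20*b^3 + b^2*(-61*t - 33) + b*(32*t^2 + 71*t + 15) + 9*t^3 - 8*t^2 - 19*t - 2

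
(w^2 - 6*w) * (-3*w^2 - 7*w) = -3*w^4 + 11*w^3 + 42*w^2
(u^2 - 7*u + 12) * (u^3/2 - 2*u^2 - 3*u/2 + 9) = u^5/2 - 11*u^4/2 + 37*u^3/2 - 9*u^2/2 - 81*u + 108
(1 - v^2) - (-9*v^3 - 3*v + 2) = 9*v^3 - v^2 + 3*v - 1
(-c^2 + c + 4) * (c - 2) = -c^3 + 3*c^2 + 2*c - 8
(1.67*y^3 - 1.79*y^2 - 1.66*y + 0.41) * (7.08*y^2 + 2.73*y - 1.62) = 11.8236*y^5 - 8.1141*y^4 - 19.3449*y^3 + 1.2708*y^2 + 3.8085*y - 0.6642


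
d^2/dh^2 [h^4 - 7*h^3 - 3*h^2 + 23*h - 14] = 12*h^2 - 42*h - 6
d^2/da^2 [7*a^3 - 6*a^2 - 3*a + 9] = 42*a - 12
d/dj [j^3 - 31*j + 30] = 3*j^2 - 31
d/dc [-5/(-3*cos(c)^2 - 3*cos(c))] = 5*(sin(c)/cos(c)^2 + 2*tan(c))/(3*(cos(c) + 1)^2)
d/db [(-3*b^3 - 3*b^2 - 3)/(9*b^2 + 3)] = b*(-3*b^3 - 3*b + 4)/(9*b^4 + 6*b^2 + 1)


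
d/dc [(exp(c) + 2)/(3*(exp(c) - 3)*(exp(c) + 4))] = (-exp(2*c) - 4*exp(c) - 14)*exp(c)/(3*(exp(4*c) + 2*exp(3*c) - 23*exp(2*c) - 24*exp(c) + 144))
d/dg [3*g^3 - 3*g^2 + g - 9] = 9*g^2 - 6*g + 1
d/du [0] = 0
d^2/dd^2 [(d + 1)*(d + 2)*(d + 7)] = 6*d + 20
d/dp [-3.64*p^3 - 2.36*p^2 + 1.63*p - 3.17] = -10.92*p^2 - 4.72*p + 1.63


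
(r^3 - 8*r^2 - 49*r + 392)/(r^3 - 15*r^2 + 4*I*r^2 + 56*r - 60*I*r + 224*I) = (r + 7)/(r + 4*I)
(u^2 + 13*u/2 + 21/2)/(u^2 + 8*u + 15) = (u + 7/2)/(u + 5)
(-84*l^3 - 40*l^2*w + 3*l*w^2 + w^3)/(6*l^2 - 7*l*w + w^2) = (14*l^2 + 9*l*w + w^2)/(-l + w)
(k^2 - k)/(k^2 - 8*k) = (k - 1)/(k - 8)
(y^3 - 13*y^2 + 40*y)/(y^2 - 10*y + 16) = y*(y - 5)/(y - 2)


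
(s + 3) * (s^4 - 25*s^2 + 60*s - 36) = s^5 + 3*s^4 - 25*s^3 - 15*s^2 + 144*s - 108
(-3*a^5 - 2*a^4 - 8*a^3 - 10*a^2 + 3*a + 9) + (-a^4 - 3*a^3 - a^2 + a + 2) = -3*a^5 - 3*a^4 - 11*a^3 - 11*a^2 + 4*a + 11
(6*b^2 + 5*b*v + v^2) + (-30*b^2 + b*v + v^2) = -24*b^2 + 6*b*v + 2*v^2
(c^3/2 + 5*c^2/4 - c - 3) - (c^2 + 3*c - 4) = c^3/2 + c^2/4 - 4*c + 1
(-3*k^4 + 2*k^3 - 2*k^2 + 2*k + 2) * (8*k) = -24*k^5 + 16*k^4 - 16*k^3 + 16*k^2 + 16*k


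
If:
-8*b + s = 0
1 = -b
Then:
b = -1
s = -8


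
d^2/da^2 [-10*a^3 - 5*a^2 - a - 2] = -60*a - 10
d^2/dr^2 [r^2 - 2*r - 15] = 2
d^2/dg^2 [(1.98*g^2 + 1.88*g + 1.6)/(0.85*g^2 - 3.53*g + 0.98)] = (-1.77635683940025e-15*g^4 + 14.59858*g^3 - 2.96003999999999*g^2 - 38.20104*g + 54.019808)/(0.614125*g^6 - 7.651275*g^5 + 33.899445*g^4 - 61.629917*g^3 + 39.084066*g^2 - 10.170636*g + 0.941192)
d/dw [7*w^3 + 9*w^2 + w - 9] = 21*w^2 + 18*w + 1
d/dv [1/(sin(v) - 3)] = -cos(v)/(sin(v) - 3)^2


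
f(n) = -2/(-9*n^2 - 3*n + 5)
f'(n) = -2*(18*n + 3)/(-9*n^2 - 3*n + 5)^2 = 6*(-6*n - 1)/(9*n^2 + 3*n - 5)^2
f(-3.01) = 0.03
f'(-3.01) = 0.02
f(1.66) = 0.08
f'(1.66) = -0.11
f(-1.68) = 0.13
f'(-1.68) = 0.23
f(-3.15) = 0.03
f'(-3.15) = 0.02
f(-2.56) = 0.04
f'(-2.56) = 0.04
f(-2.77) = 0.04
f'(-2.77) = 0.03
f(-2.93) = 0.03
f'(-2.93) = 0.02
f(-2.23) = 0.06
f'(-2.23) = 0.07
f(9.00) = 0.00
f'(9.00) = 0.00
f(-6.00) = 0.01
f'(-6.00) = 0.00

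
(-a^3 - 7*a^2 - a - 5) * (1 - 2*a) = 2*a^4 + 13*a^3 - 5*a^2 + 9*a - 5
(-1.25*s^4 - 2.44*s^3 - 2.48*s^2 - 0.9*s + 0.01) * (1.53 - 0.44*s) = 0.55*s^5 - 0.8389*s^4 - 2.642*s^3 - 3.3984*s^2 - 1.3814*s + 0.0153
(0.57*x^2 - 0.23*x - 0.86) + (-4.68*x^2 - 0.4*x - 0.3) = -4.11*x^2 - 0.63*x - 1.16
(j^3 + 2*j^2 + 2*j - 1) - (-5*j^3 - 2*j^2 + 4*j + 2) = 6*j^3 + 4*j^2 - 2*j - 3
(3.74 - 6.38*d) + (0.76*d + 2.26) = 6.0 - 5.62*d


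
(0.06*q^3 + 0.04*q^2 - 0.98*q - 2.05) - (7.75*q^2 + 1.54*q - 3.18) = 0.06*q^3 - 7.71*q^2 - 2.52*q + 1.13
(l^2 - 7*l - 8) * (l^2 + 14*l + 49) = l^4 + 7*l^3 - 57*l^2 - 455*l - 392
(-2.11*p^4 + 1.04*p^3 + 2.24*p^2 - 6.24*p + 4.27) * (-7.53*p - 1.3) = 15.8883*p^5 - 5.0882*p^4 - 18.2192*p^3 + 44.0752*p^2 - 24.0411*p - 5.551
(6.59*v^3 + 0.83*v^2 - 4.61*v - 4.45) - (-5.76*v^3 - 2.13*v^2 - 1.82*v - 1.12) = 12.35*v^3 + 2.96*v^2 - 2.79*v - 3.33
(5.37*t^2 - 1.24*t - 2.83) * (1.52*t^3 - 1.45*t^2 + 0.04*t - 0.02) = 8.1624*t^5 - 9.6713*t^4 - 2.2888*t^3 + 3.9465*t^2 - 0.0884*t + 0.0566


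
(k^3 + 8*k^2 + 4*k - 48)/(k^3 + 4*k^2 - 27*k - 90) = (k^2 + 2*k - 8)/(k^2 - 2*k - 15)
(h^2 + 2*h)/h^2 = (h + 2)/h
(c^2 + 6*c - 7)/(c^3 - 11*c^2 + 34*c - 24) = (c + 7)/(c^2 - 10*c + 24)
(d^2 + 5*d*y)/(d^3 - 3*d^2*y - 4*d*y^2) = (-d - 5*y)/(-d^2 + 3*d*y + 4*y^2)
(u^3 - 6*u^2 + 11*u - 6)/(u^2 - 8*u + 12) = (u^2 - 4*u + 3)/(u - 6)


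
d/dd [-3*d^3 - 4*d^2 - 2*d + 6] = -9*d^2 - 8*d - 2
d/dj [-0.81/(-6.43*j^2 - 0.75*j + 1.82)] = (-10.4166*j - 0.6075)/(6.43*j^2 + 0.75*j - 1.82)^2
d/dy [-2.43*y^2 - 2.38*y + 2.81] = -4.86*y - 2.38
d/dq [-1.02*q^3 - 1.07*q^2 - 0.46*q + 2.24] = -3.06*q^2 - 2.14*q - 0.46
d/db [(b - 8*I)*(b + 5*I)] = 2*b - 3*I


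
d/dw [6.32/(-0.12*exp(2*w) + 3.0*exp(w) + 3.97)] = (1.5168*exp(w) - 18.96)*exp(w)/(-0.12*exp(2*w) + 3.0*exp(w) + 3.97)^2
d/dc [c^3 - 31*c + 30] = 3*c^2 - 31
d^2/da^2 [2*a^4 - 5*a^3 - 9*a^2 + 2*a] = 24*a^2 - 30*a - 18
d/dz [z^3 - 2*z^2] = z*(3*z - 4)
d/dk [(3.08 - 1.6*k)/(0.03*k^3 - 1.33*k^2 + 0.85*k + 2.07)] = (0.096*k^3 - 2.4052*k^2 + 8.1928*k - 5.93)/(0.0009*k^6 - 0.0798*k^5 + 1.8199*k^4 - 2.1368*k^3 - 4.7837*k^2 + 3.519*k + 4.2849)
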